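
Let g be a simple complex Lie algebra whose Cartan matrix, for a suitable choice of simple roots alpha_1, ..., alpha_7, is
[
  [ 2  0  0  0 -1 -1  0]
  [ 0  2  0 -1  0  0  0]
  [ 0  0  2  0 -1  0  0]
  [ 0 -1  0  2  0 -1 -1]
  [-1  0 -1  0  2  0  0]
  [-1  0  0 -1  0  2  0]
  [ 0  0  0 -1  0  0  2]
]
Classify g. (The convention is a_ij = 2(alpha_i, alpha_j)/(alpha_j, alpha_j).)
D_7 (so(14))

The matrix has rank 7 with 2's on the diagonal. Reading the off-diagonal entries as Dynkin edges (a single edge where a_ij = a_ji = -1; a double or triple edge where a_ij * a_ji = 2 or 3), the diagram is a chain of 5 nodes with a fork of two nodes at one end (D_7). One simple-root ordering that puts it in standard form is (alpha_3, alpha_5, alpha_1, alpha_6, alpha_4, alpha_2, alpha_7). So the algebra is type D_7, i.e. so(14).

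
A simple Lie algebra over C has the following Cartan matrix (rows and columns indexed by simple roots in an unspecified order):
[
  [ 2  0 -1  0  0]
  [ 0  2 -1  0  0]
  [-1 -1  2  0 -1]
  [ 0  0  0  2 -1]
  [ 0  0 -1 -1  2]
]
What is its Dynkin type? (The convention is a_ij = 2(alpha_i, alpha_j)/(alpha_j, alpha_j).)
The matrix has rank 5 with 2's on the diagonal. Reading the off-diagonal entries as Dynkin edges (a single edge where a_ij = a_ji = -1; a double or triple edge where a_ij * a_ji = 2 or 3), the diagram is a chain of 3 nodes with a fork of two nodes at one end (D_5). One simple-root ordering that puts it in standard form is (alpha_4, alpha_5, alpha_3, alpha_2, alpha_1). So the algebra is type D_5, i.e. so(10).

D5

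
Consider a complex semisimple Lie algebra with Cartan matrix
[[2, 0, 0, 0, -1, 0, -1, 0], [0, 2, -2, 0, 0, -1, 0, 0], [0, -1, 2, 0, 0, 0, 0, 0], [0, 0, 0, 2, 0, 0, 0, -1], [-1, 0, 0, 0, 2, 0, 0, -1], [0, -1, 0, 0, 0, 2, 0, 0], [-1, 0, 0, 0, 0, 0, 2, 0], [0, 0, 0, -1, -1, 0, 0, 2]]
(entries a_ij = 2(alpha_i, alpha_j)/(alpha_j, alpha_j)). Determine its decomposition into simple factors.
A5 ⊕ B3

The diagram associated to this matrix has two connected components: the simple roots {alpha_1, alpha_4, alpha_5, alpha_7, alpha_8} form a chain of 5 nodes with single edges (A_5), and {alpha_2, alpha_3, alpha_6} form a chain of 3 nodes with a double edge at one end; the terminal node there is the unique short simple root (B_3). A semisimple Lie algebra decomposes uniquely as the direct sum of simple ideals, one per connected component of its Dynkin diagram, so g ≅ A_5 ⊕ B_3 (dimension 35 + 21 = 56).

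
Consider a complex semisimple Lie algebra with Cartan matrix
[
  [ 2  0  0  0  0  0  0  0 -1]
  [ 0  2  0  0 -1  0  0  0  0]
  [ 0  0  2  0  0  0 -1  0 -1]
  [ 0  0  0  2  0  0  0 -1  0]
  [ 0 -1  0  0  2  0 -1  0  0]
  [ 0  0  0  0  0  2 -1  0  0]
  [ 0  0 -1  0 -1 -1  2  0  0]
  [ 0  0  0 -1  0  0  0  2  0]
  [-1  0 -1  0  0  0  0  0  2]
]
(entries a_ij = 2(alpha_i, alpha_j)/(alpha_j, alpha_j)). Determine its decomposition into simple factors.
A2 ⊕ E7

The diagram associated to this matrix has two connected components: the simple roots {alpha_4, alpha_8} form a chain of 2 nodes with single edges (A_2), and {alpha_1, alpha_2, alpha_3, alpha_5, alpha_6, alpha_7, alpha_9} form a chain of 6 nodes with one extra node attached to the third node from one end (E_7). A semisimple Lie algebra decomposes uniquely as the direct sum of simple ideals, one per connected component of its Dynkin diagram, so g ≅ A_2 ⊕ E_7 (dimension 8 + 133 = 141).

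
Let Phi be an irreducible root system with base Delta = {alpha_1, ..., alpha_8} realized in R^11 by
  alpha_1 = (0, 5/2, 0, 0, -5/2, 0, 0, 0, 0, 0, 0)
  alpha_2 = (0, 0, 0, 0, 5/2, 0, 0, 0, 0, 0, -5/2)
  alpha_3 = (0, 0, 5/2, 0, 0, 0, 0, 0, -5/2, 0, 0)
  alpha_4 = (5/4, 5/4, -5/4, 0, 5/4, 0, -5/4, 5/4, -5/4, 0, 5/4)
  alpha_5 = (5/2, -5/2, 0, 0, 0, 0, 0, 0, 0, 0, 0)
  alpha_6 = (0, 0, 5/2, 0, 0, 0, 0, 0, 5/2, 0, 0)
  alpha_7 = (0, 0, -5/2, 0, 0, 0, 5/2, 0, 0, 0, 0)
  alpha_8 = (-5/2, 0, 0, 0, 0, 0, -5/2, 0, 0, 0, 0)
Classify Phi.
type E_8

Compute the Cartan integers a_ij = 2(alpha_i, alpha_j)/(alpha_j, alpha_j); the resulting 8x8 Cartan matrix is
[[2, -1, 0, 0, -1, 0, 0, 0], [-1, 2, 0, 0, 0, 0, 0, 0], [0, 0, 2, 0, 0, 0, -1, 0], [0, 0, 0, 2, 0, -1, 0, 0], [-1, 0, 0, 0, 2, 0, 0, -1], [0, 0, 0, -1, 0, 2, -1, 0], [0, 0, -1, 0, 0, -1, 2, -1], [0, 0, 0, 0, -1, 0, -1, 2]].
All simple roots have the same length, so the diagram is simply laced. The associated Dynkin diagram is a chain of 7 nodes with one extra node attached to the third node from one end (E_8), so the type is E_8.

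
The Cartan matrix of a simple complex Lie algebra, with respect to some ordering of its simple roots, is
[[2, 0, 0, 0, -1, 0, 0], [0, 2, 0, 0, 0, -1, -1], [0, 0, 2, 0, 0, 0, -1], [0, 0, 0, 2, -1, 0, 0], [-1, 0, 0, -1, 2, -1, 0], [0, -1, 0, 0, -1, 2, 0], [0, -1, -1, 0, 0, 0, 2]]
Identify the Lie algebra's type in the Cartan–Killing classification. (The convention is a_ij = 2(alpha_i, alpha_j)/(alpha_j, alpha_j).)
The matrix has rank 7 with 2's on the diagonal. Reading the off-diagonal entries as Dynkin edges (a single edge where a_ij = a_ji = -1; a double or triple edge where a_ij * a_ji = 2 or 3), the diagram is a chain of 5 nodes with a fork of two nodes at one end (D_7). One simple-root ordering that puts it in standard form is (alpha_3, alpha_7, alpha_2, alpha_6, alpha_5, alpha_1, alpha_4). So the algebra is type D_7, i.e. so(14).

D_7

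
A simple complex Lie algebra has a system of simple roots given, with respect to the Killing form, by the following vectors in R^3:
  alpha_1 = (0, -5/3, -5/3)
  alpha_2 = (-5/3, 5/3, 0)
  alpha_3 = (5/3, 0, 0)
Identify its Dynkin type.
Compute the Cartan integers a_ij = 2(alpha_i, alpha_j)/(alpha_j, alpha_j); the resulting 3x3 Cartan matrix is
[[2, -1, 0], [-1, 2, -2], [0, -1, 2]].
The roots have two lengths (squared-length ratio 2:1); the short ones are alpha_{3}. The associated Dynkin diagram is a chain of 3 nodes with a double edge at one end; the terminal node there is the unique short simple root (B_3), so the type is B_3 (the algebra so(7)).

B_3 (so(7))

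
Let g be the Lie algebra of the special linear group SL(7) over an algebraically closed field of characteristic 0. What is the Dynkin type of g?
A6

This is sl(7), which has dimension 7^2 - 1 = 48 and rank 7 - 1 = 6 (a Cartan subalgebra is the diagonal traceless matrices). In the classification of classical Lie algebras, the special linear algebra sl(n+1) has type A_n; here n = 6, so the Dynkin diagram is a chain of 6 nodes with single edges (A_6). Hence the type is A_6.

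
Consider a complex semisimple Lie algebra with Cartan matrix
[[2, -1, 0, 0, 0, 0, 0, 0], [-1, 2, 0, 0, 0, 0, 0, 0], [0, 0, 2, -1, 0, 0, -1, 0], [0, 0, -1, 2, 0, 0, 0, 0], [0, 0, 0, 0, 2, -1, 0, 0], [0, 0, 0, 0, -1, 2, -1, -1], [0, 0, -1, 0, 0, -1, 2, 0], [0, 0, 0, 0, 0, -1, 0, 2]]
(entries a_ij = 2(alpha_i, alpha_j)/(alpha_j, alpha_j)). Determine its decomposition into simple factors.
A2 ⊕ D6

The diagram associated to this matrix has two connected components: the simple roots {alpha_1, alpha_2} form a chain of 2 nodes with single edges (A_2), and {alpha_3, alpha_4, alpha_5, alpha_6, alpha_7, alpha_8} form a chain of 4 nodes with a fork of two nodes at one end (D_6). A semisimple Lie algebra decomposes uniquely as the direct sum of simple ideals, one per connected component of its Dynkin diagram, so g ≅ A_2 ⊕ D_6 (dimension 8 + 66 = 74).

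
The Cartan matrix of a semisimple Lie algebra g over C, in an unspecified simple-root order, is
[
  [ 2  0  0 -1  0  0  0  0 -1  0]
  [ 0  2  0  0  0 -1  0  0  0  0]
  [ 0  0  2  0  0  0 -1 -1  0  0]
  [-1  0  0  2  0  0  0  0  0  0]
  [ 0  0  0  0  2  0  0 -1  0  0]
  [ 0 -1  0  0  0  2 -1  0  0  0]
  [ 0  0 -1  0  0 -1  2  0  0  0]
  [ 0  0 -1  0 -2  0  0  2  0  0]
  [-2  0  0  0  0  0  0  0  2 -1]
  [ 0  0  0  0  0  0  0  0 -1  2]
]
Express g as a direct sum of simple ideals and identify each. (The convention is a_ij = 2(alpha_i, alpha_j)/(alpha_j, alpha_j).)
B6 + F4

The diagram associated to this matrix has two connected components: the simple roots {alpha_2, alpha_3, alpha_5, alpha_6, alpha_7, alpha_8} form a chain of 6 nodes with a double edge at one end; the terminal node there is the unique short simple root (B_6), and {alpha_1, alpha_4, alpha_9, alpha_10} form a chain of 4 nodes with a double edge between the middle two (F_4). A semisimple Lie algebra decomposes uniquely as the direct sum of simple ideals, one per connected component of its Dynkin diagram, so g ≅ B_6 ⊕ F_4 (dimension 78 + 52 = 130).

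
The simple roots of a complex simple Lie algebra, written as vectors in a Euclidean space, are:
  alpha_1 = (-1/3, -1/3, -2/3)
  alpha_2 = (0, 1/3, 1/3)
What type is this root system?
G_2

Compute the Cartan integers a_ij = 2(alpha_i, alpha_j)/(alpha_j, alpha_j); the resulting 2x2 Cartan matrix is
[[2, -3], [-1, 2]].
The roots have two lengths (squared-length ratio 3:1); the short ones are alpha_{2}. The associated Dynkin diagram is two nodes joined by a triple edge (G_2), so the type is G_2.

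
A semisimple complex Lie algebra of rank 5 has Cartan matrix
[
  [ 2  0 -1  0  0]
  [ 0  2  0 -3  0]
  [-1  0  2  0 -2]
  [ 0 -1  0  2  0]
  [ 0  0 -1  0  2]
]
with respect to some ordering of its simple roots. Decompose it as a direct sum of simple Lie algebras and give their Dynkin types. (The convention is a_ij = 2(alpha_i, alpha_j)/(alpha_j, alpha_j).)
B_3 + G_2

The diagram associated to this matrix has two connected components: the simple roots {alpha_1, alpha_3, alpha_5} form a chain of 3 nodes with a double edge at one end; the terminal node there is the unique short simple root (B_3), and {alpha_2, alpha_4} form two nodes joined by a triple edge (G_2). A semisimple Lie algebra decomposes uniquely as the direct sum of simple ideals, one per connected component of its Dynkin diagram, so g ≅ B_3 ⊕ G_2 (dimension 21 + 14 = 35).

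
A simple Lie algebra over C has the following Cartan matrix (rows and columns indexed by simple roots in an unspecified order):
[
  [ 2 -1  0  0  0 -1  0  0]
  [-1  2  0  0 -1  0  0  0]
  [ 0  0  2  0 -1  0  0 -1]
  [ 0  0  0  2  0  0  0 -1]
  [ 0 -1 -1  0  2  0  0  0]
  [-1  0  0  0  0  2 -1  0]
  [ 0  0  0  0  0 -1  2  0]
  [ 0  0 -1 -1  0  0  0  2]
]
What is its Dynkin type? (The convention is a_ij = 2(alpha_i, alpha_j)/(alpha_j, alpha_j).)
A_8 (sl(9))

The matrix has rank 8 with 2's on the diagonal. Reading the off-diagonal entries as Dynkin edges (a single edge where a_ij = a_ji = -1; a double or triple edge where a_ij * a_ji = 2 or 3), the diagram is a chain of 8 nodes with single edges (A_8). One simple-root ordering that puts it in standard form is (alpha_7, alpha_6, alpha_1, alpha_2, alpha_5, alpha_3, alpha_8, alpha_4). So the algebra is type A_8, i.e. sl(9).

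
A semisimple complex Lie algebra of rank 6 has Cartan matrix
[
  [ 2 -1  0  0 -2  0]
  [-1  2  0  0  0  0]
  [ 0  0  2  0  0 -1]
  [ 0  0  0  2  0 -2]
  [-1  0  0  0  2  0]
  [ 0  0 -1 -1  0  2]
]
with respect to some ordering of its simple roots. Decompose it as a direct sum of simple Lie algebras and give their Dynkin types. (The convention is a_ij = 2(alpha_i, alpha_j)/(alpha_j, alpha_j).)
B_3 (so(7)) + C_3 (sp(6))

The diagram associated to this matrix has two connected components: the simple roots {alpha_1, alpha_2, alpha_5} form a chain of 3 nodes with a double edge at one end; the terminal node there is the unique short simple root (B_3), and {alpha_3, alpha_4, alpha_6} form a chain of 3 nodes with a double edge at one end; the terminal node there is the unique long simple root (C_3). A semisimple Lie algebra decomposes uniquely as the direct sum of simple ideals, one per connected component of its Dynkin diagram, so g ≅ B_3 ⊕ C_3 (dimension 21 + 21 = 42).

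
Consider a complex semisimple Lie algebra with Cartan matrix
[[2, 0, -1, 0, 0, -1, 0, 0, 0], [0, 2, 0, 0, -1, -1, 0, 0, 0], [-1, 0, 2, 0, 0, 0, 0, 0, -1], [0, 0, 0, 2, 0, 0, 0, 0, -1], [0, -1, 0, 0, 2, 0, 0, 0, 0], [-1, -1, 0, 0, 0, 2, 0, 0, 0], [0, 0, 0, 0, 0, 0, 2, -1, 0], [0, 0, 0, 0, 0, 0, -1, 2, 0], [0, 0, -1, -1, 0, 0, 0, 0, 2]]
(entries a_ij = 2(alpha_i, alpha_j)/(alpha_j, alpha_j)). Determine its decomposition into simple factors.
The diagram associated to this matrix has two connected components: the simple roots {alpha_7, alpha_8} form a chain of 2 nodes with single edges (A_2), and {alpha_1, alpha_2, alpha_3, alpha_4, alpha_5, alpha_6, alpha_9} form a chain of 7 nodes with single edges (A_7). A semisimple Lie algebra decomposes uniquely as the direct sum of simple ideals, one per connected component of its Dynkin diagram, so g ≅ A_2 ⊕ A_7 (dimension 8 + 63 = 71).

A2 ⊕ A7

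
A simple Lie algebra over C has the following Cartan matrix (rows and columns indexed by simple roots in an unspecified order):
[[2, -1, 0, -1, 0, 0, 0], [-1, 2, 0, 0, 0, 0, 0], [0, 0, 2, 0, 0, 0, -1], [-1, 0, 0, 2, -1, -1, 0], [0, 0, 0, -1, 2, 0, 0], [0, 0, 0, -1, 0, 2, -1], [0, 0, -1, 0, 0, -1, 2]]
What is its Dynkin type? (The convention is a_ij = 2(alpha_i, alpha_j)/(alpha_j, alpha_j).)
The matrix has rank 7 with 2's on the diagonal. Reading the off-diagonal entries as Dynkin edges (a single edge where a_ij = a_ji = -1; a double or triple edge where a_ij * a_ji = 2 or 3), the diagram is a chain of 6 nodes with one extra node attached to the third node from one end (E_7). One simple-root ordering that puts it in standard form is (alpha_2, alpha_5, alpha_1, alpha_4, alpha_6, alpha_7, alpha_3). So the algebra is type E_7.

E_7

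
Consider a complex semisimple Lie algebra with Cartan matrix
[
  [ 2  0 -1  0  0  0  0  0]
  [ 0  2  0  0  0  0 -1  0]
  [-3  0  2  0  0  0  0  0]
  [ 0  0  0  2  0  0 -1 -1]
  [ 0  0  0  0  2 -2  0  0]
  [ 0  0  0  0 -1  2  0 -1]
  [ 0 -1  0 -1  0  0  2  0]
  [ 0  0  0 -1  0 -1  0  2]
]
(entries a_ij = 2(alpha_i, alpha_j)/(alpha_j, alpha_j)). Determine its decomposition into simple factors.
The diagram associated to this matrix has two connected components: the simple roots {alpha_2, alpha_4, alpha_5, alpha_6, alpha_7, alpha_8} form a chain of 6 nodes with a double edge at one end; the terminal node there is the unique long simple root (C_6), and {alpha_1, alpha_3} form two nodes joined by a triple edge (G_2). A semisimple Lie algebra decomposes uniquely as the direct sum of simple ideals, one per connected component of its Dynkin diagram, so g ≅ C_6 ⊕ G_2 (dimension 78 + 14 = 92).

C_6 (sp(12)) + G_2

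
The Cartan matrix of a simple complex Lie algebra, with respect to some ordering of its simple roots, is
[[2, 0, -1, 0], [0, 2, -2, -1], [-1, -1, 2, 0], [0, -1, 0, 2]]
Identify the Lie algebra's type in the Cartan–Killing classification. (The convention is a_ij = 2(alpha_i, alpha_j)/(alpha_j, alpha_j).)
F4

The matrix has rank 4 with 2's on the diagonal. Reading the off-diagonal entries as Dynkin edges (a single edge where a_ij = a_ji = -1; a double or triple edge where a_ij * a_ji = 2 or 3), the diagram is a chain of 4 nodes with a double edge between the middle two (F_4). One simple-root ordering that puts it in standard form is (alpha_4, alpha_2, alpha_3, alpha_1). So the algebra is type F_4.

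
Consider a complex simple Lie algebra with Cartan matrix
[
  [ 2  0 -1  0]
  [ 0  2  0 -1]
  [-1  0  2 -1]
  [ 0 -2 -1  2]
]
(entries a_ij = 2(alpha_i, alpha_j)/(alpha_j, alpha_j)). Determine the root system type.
The matrix has rank 4 with 2's on the diagonal. Reading the off-diagonal entries as Dynkin edges (a single edge where a_ij = a_ji = -1; a double or triple edge where a_ij * a_ji = 2 or 3), the diagram is a chain of 4 nodes with a double edge at one end; the terminal node there is the unique short simple root (B_4). One simple-root ordering that puts it in standard form is (alpha_1, alpha_3, alpha_4, alpha_2). So the algebra is type B_4, i.e. so(9).

B_4 (so(9))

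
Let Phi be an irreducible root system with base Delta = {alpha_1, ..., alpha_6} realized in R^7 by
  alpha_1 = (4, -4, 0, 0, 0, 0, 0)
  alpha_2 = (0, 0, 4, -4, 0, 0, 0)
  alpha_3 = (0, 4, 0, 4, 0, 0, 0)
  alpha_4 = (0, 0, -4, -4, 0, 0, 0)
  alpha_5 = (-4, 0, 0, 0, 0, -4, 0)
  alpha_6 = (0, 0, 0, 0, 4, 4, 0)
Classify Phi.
Compute the Cartan integers a_ij = 2(alpha_i, alpha_j)/(alpha_j, alpha_j); the resulting 6x6 Cartan matrix is
[[2, 0, -1, 0, -1, 0], [0, 2, -1, 0, 0, 0], [-1, -1, 2, -1, 0, 0], [0, 0, -1, 2, 0, 0], [-1, 0, 0, 0, 2, -1], [0, 0, 0, 0, -1, 2]].
All simple roots have the same length, so the diagram is simply laced. The associated Dynkin diagram is a chain of 4 nodes with a fork of two nodes at one end (D_6), so the type is D_6 (the algebra so(12)).

D_6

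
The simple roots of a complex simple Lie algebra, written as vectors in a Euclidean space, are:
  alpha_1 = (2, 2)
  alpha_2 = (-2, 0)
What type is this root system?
Compute the Cartan integers a_ij = 2(alpha_i, alpha_j)/(alpha_j, alpha_j); the resulting 2x2 Cartan matrix is
[[2, -2], [-1, 2]].
The roots have two lengths (squared-length ratio 2:1); the short ones are alpha_{2}. The associated Dynkin diagram is a chain of 2 nodes with a double edge at one end; the terminal node there is the unique short simple root (B_2), so the type is B_2 (the algebra so(5)).

B_2 (so(5))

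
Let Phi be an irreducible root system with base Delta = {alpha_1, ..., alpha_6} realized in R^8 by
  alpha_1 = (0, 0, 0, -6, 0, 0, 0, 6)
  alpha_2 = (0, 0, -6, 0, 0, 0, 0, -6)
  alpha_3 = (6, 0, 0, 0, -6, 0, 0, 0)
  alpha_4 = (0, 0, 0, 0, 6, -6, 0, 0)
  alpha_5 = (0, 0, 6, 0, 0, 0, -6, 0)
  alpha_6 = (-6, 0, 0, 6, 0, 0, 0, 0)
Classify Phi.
Compute the Cartan integers a_ij = 2(alpha_i, alpha_j)/(alpha_j, alpha_j); the resulting 6x6 Cartan matrix is
[[2, -1, 0, 0, 0, -1], [-1, 2, 0, 0, -1, 0], [0, 0, 2, -1, 0, -1], [0, 0, -1, 2, 0, 0], [0, -1, 0, 0, 2, 0], [-1, 0, -1, 0, 0, 2]].
All simple roots have the same length, so the diagram is simply laced. The associated Dynkin diagram is a chain of 6 nodes with single edges (A_6), so the type is A_6 (the algebra sl(7)).

A_6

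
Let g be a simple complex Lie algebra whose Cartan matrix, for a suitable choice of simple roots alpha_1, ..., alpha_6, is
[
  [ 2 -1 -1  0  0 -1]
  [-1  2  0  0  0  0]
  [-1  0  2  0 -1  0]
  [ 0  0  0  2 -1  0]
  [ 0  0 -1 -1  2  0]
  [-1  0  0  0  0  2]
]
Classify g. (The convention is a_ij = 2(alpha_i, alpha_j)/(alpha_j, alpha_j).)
The matrix has rank 6 with 2's on the diagonal. Reading the off-diagonal entries as Dynkin edges (a single edge where a_ij = a_ji = -1; a double or triple edge where a_ij * a_ji = 2 or 3), the diagram is a chain of 4 nodes with a fork of two nodes at one end (D_6). One simple-root ordering that puts it in standard form is (alpha_4, alpha_5, alpha_3, alpha_1, alpha_6, alpha_2). So the algebra is type D_6, i.e. so(12).

D_6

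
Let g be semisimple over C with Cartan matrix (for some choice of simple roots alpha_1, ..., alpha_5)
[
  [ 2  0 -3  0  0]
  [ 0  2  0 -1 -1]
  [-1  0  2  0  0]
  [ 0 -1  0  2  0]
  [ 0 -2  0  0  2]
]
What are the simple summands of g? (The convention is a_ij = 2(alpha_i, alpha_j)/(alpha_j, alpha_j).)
C3 ⊕ G2

The diagram associated to this matrix has two connected components: the simple roots {alpha_2, alpha_4, alpha_5} form a chain of 3 nodes with a double edge at one end; the terminal node there is the unique long simple root (C_3), and {alpha_1, alpha_3} form two nodes joined by a triple edge (G_2). A semisimple Lie algebra decomposes uniquely as the direct sum of simple ideals, one per connected component of its Dynkin diagram, so g ≅ C_3 ⊕ G_2 (dimension 21 + 14 = 35).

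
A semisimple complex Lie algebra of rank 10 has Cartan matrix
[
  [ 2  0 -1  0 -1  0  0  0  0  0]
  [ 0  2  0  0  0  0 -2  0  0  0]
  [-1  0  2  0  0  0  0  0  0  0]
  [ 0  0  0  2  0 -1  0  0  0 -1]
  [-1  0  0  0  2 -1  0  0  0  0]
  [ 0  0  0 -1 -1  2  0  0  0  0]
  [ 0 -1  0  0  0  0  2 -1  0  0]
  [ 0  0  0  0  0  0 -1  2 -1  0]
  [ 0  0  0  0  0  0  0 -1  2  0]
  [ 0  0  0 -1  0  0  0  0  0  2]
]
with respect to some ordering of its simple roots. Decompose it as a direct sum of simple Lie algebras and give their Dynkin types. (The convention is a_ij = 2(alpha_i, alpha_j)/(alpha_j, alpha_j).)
The diagram associated to this matrix has two connected components: the simple roots {alpha_1, alpha_3, alpha_4, alpha_5, alpha_6, alpha_10} form a chain of 6 nodes with single edges (A_6), and {alpha_2, alpha_7, alpha_8, alpha_9} form a chain of 4 nodes with a double edge at one end; the terminal node there is the unique long simple root (C_4). A semisimple Lie algebra decomposes uniquely as the direct sum of simple ideals, one per connected component of its Dynkin diagram, so g ≅ A_6 ⊕ C_4 (dimension 48 + 36 = 84).

A6 ⊕ C4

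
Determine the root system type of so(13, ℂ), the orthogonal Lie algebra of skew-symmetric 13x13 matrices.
This is so(13) with 13 odd, which has dimension 13(13-1)/2 = 78 and rank (13-1)/2 = 6. In the classification of classical Lie algebras, the orthogonal algebra so(2n+1) in an odd number of variables has type B_n; here n = 6, so the Dynkin diagram is a chain of 6 nodes with a double edge at one end; the terminal node there is the unique short simple root (B_6). Hence the type is B_6.

type B_6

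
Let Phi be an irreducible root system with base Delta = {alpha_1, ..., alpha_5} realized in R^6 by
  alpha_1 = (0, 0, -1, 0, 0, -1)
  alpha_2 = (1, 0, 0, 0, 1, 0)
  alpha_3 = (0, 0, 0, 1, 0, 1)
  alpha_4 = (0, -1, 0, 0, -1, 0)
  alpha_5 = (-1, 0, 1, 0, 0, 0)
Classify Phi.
Compute the Cartan integers a_ij = 2(alpha_i, alpha_j)/(alpha_j, alpha_j); the resulting 5x5 Cartan matrix is
[[2, 0, -1, 0, -1], [0, 2, 0, -1, -1], [-1, 0, 2, 0, 0], [0, -1, 0, 2, 0], [-1, -1, 0, 0, 2]].
All simple roots have the same length, so the diagram is simply laced. The associated Dynkin diagram is a chain of 5 nodes with single edges (A_5), so the type is A_5 (the algebra sl(6)).

type A_5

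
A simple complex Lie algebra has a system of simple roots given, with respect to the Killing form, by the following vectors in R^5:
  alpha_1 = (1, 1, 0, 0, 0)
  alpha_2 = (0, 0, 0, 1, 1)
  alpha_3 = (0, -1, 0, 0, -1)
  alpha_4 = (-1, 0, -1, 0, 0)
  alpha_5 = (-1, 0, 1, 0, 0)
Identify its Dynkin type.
D_5

Compute the Cartan integers a_ij = 2(alpha_i, alpha_j)/(alpha_j, alpha_j); the resulting 5x5 Cartan matrix is
[[2, 0, -1, -1, -1], [0, 2, -1, 0, 0], [-1, -1, 2, 0, 0], [-1, 0, 0, 2, 0], [-1, 0, 0, 0, 2]].
All simple roots have the same length, so the diagram is simply laced. The associated Dynkin diagram is a chain of 3 nodes with a fork of two nodes at one end (D_5), so the type is D_5 (the algebra so(10)).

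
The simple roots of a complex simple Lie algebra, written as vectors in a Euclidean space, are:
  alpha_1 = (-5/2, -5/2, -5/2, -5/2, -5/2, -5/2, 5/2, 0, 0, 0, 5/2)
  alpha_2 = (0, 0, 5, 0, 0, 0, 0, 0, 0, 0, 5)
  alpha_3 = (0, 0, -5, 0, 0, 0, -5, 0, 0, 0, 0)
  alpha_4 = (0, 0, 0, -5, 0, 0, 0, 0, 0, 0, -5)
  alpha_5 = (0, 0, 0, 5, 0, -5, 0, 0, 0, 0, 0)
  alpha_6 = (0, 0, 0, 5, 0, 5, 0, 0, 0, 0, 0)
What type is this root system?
type E_6

Compute the Cartan integers a_ij = 2(alpha_i, alpha_j)/(alpha_j, alpha_j); the resulting 6x6 Cartan matrix is
[[2, 0, 0, 0, 0, -1], [0, 2, -1, -1, 0, 0], [0, -1, 2, 0, 0, 0], [0, -1, 0, 2, -1, -1], [0, 0, 0, -1, 2, 0], [-1, 0, 0, -1, 0, 2]].
All simple roots have the same length, so the diagram is simply laced. The associated Dynkin diagram is a chain of 5 nodes with one extra node attached to the third node from one end (E_6), so the type is E_6.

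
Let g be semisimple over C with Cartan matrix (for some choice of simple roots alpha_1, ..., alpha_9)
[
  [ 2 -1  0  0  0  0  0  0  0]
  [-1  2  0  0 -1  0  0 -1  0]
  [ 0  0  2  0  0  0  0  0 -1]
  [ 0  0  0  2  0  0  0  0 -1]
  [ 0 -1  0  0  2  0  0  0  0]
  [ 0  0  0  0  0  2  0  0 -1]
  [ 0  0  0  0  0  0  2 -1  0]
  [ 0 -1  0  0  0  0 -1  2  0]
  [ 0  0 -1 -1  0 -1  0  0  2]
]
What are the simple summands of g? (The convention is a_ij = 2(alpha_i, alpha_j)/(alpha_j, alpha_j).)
D_4 (so(8)) ⊕ D_5 (so(10))

The diagram associated to this matrix has two connected components: the simple roots {alpha_3, alpha_4, alpha_6, alpha_9} form a chain of 2 nodes with a fork of two nodes at one end (D_4), and {alpha_1, alpha_2, alpha_5, alpha_7, alpha_8} form a chain of 3 nodes with a fork of two nodes at one end (D_5). A semisimple Lie algebra decomposes uniquely as the direct sum of simple ideals, one per connected component of its Dynkin diagram, so g ≅ D_4 ⊕ D_5 (dimension 28 + 45 = 73).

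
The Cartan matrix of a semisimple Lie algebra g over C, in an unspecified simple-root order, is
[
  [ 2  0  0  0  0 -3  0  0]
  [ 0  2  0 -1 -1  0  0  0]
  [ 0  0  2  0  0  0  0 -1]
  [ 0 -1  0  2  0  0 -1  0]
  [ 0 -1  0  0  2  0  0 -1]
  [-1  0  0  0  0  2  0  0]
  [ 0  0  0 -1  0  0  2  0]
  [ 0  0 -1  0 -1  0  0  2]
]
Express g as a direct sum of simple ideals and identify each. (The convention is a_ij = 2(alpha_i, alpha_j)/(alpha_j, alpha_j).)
A6 ⊕ G2

The diagram associated to this matrix has two connected components: the simple roots {alpha_2, alpha_3, alpha_4, alpha_5, alpha_7, alpha_8} form a chain of 6 nodes with single edges (A_6), and {alpha_1, alpha_6} form two nodes joined by a triple edge (G_2). A semisimple Lie algebra decomposes uniquely as the direct sum of simple ideals, one per connected component of its Dynkin diagram, so g ≅ A_6 ⊕ G_2 (dimension 48 + 14 = 62).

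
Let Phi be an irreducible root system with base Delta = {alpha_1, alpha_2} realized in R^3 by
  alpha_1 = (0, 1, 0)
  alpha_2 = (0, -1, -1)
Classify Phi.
Compute the Cartan integers a_ij = 2(alpha_i, alpha_j)/(alpha_j, alpha_j); the resulting 2x2 Cartan matrix is
[[2, -1], [-2, 2]].
The roots have two lengths (squared-length ratio 2:1); the short ones are alpha_{1}. The associated Dynkin diagram is a chain of 2 nodes with a double edge at one end; the terminal node there is the unique short simple root (B_2), so the type is B_2 (the algebra so(5)).

B2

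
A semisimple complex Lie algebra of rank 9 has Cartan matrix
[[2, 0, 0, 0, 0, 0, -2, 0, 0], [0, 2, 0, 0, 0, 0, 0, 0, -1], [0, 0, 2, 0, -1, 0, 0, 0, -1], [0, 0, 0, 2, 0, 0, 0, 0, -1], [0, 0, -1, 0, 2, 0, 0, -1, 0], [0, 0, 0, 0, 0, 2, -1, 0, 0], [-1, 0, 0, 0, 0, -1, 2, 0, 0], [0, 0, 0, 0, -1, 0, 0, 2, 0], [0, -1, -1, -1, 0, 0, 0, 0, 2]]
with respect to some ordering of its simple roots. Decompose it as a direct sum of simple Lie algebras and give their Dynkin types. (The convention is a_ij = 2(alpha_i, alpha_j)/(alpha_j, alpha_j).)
The diagram associated to this matrix has two connected components: the simple roots {alpha_1, alpha_6, alpha_7} form a chain of 3 nodes with a double edge at one end; the terminal node there is the unique long simple root (C_3), and {alpha_2, alpha_3, alpha_4, alpha_5, alpha_8, alpha_9} form a chain of 4 nodes with a fork of two nodes at one end (D_6). A semisimple Lie algebra decomposes uniquely as the direct sum of simple ideals, one per connected component of its Dynkin diagram, so g ≅ C_3 ⊕ D_6 (dimension 21 + 66 = 87).

C_3 (sp(6)) + D_6 (so(12))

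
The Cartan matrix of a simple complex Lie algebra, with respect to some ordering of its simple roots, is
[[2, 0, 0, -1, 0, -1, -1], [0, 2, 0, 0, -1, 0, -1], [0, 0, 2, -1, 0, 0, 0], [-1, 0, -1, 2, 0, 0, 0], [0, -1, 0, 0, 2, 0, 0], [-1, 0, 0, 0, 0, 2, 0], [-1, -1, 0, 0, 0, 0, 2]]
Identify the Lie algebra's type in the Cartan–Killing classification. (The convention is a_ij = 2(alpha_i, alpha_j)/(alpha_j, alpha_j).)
The matrix has rank 7 with 2's on the diagonal. Reading the off-diagonal entries as Dynkin edges (a single edge where a_ij = a_ji = -1; a double or triple edge where a_ij * a_ji = 2 or 3), the diagram is a chain of 6 nodes with one extra node attached to the third node from one end (E_7). One simple-root ordering that puts it in standard form is (alpha_3, alpha_6, alpha_4, alpha_1, alpha_7, alpha_2, alpha_5). So the algebra is type E_7.

E_7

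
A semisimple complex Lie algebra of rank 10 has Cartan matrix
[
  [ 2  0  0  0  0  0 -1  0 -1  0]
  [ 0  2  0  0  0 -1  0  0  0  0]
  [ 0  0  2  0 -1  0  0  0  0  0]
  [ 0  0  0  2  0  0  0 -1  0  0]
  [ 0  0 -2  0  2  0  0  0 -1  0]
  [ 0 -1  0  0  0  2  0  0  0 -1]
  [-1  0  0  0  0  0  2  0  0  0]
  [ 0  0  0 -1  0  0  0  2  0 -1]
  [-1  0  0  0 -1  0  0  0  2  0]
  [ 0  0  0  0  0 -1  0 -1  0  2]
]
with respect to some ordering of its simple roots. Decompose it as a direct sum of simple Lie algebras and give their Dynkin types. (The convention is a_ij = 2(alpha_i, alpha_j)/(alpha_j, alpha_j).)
The diagram associated to this matrix has two connected components: the simple roots {alpha_2, alpha_4, alpha_6, alpha_8, alpha_10} form a chain of 5 nodes with single edges (A_5), and {alpha_1, alpha_3, alpha_5, alpha_7, alpha_9} form a chain of 5 nodes with a double edge at one end; the terminal node there is the unique short simple root (B_5). A semisimple Lie algebra decomposes uniquely as the direct sum of simple ideals, one per connected component of its Dynkin diagram, so g ≅ A_5 ⊕ B_5 (dimension 35 + 55 = 90).

type A_5 ⊕ type B_5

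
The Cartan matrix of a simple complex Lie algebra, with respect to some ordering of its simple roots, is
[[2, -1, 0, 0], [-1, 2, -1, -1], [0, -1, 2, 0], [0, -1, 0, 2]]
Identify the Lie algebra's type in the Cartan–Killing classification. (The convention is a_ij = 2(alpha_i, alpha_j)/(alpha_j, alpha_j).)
D4

The matrix has rank 4 with 2's on the diagonal. Reading the off-diagonal entries as Dynkin edges (a single edge where a_ij = a_ji = -1; a double or triple edge where a_ij * a_ji = 2 or 3), the diagram is a chain of 2 nodes with a fork of two nodes at one end (D_4). One simple-root ordering that puts it in standard form is (alpha_1, alpha_2, alpha_3, alpha_4). So the algebra is type D_4, i.e. so(8).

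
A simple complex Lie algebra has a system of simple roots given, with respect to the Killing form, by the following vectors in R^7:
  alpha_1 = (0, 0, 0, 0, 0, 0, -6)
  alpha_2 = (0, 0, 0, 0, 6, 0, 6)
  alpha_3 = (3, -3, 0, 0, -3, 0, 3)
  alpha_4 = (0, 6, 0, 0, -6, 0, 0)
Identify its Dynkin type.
Compute the Cartan integers a_ij = 2(alpha_i, alpha_j)/(alpha_j, alpha_j); the resulting 4x4 Cartan matrix is
[[2, -1, -1, 0], [-2, 2, 0, -1], [-1, 0, 2, 0], [0, -1, 0, 2]].
The roots have two lengths (squared-length ratio 2:1); the short ones are alpha_{1,3}. The associated Dynkin diagram is a chain of 4 nodes with a double edge between the middle two (F_4), so the type is F_4.

F_4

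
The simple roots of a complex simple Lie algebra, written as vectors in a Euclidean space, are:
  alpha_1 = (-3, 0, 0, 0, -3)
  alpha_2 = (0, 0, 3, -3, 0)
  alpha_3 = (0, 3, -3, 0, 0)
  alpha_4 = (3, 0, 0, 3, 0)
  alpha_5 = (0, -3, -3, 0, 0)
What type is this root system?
D_5 (so(10))

Compute the Cartan integers a_ij = 2(alpha_i, alpha_j)/(alpha_j, alpha_j); the resulting 5x5 Cartan matrix is
[[2, 0, 0, -1, 0], [0, 2, -1, -1, -1], [0, -1, 2, 0, 0], [-1, -1, 0, 2, 0], [0, -1, 0, 0, 2]].
All simple roots have the same length, so the diagram is simply laced. The associated Dynkin diagram is a chain of 3 nodes with a fork of two nodes at one end (D_5), so the type is D_5 (the algebra so(10)).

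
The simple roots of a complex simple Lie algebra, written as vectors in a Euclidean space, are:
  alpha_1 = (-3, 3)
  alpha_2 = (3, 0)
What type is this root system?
Compute the Cartan integers a_ij = 2(alpha_i, alpha_j)/(alpha_j, alpha_j); the resulting 2x2 Cartan matrix is
[[2, -2], [-1, 2]].
The roots have two lengths (squared-length ratio 2:1); the short ones are alpha_{2}. The associated Dynkin diagram is a chain of 2 nodes with a double edge at one end; the terminal node there is the unique short simple root (B_2), so the type is B_2 (the algebra so(5)).

B_2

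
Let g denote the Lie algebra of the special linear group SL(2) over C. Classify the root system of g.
A_1 (sl(2))

This is sl(2), which has dimension 2^2 - 1 = 3 and rank 2 - 1 = 1 (a Cartan subalgebra is the diagonal traceless matrices). In the classification of classical Lie algebras, the special linear algebra sl(n+1) has type A_n; here n = 1, so the Dynkin diagram is a chain of 1 nodes with single edges (A_1). Hence the type is A_1.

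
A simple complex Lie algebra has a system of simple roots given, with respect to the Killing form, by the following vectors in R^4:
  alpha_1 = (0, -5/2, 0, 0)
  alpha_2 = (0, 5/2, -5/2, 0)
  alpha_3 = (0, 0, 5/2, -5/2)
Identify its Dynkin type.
B_3 (so(7))

Compute the Cartan integers a_ij = 2(alpha_i, alpha_j)/(alpha_j, alpha_j); the resulting 3x3 Cartan matrix is
[[2, -1, 0], [-2, 2, -1], [0, -1, 2]].
The roots have two lengths (squared-length ratio 2:1); the short ones are alpha_{1}. The associated Dynkin diagram is a chain of 3 nodes with a double edge at one end; the terminal node there is the unique short simple root (B_3), so the type is B_3 (the algebra so(7)).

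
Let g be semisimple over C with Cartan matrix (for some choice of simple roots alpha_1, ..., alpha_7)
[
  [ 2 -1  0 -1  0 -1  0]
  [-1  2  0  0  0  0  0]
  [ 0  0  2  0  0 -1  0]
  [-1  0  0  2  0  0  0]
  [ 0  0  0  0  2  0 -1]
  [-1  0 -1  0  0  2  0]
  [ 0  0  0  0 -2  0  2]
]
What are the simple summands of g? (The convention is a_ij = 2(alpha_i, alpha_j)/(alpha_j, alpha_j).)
B2 ⊕ D5

The diagram associated to this matrix has two connected components: the simple roots {alpha_5, alpha_7} form a chain of 2 nodes with a double edge at one end; the terminal node there is the unique short simple root (B_2), and {alpha_1, alpha_2, alpha_3, alpha_4, alpha_6} form a chain of 3 nodes with a fork of two nodes at one end (D_5). A semisimple Lie algebra decomposes uniquely as the direct sum of simple ideals, one per connected component of its Dynkin diagram, so g ≅ B_2 ⊕ D_5 (dimension 10 + 45 = 55).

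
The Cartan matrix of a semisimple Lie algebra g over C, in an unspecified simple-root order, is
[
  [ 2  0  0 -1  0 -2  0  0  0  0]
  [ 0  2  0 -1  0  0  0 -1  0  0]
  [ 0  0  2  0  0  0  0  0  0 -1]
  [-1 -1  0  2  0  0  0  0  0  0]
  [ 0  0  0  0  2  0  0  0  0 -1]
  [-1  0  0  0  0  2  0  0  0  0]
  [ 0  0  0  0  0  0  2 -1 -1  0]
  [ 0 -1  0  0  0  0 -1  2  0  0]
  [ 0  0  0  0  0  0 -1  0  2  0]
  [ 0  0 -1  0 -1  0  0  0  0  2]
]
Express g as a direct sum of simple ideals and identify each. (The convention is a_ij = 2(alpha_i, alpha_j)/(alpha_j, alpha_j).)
type A_3 ⊕ type B_7

The diagram associated to this matrix has two connected components: the simple roots {alpha_3, alpha_5, alpha_10} form a chain of 3 nodes with single edges (A_3), and {alpha_1, alpha_2, alpha_4, alpha_6, alpha_7, alpha_8, alpha_9} form a chain of 7 nodes with a double edge at one end; the terminal node there is the unique short simple root (B_7). A semisimple Lie algebra decomposes uniquely as the direct sum of simple ideals, one per connected component of its Dynkin diagram, so g ≅ A_3 ⊕ B_7 (dimension 15 + 105 = 120).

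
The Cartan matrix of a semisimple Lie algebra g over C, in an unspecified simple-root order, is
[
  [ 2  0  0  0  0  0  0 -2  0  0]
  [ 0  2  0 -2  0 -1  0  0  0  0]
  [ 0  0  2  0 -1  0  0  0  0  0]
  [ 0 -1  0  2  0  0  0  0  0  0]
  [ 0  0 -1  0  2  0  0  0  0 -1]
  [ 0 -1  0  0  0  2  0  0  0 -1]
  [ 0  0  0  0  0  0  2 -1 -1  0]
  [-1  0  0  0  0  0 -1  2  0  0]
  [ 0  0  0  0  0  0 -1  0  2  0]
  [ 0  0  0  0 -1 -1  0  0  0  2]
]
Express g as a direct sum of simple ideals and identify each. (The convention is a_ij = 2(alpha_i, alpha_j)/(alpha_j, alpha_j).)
type B_6 + type C_4

The diagram associated to this matrix has two connected components: the simple roots {alpha_2, alpha_3, alpha_4, alpha_5, alpha_6, alpha_10} form a chain of 6 nodes with a double edge at one end; the terminal node there is the unique short simple root (B_6), and {alpha_1, alpha_7, alpha_8, alpha_9} form a chain of 4 nodes with a double edge at one end; the terminal node there is the unique long simple root (C_4). A semisimple Lie algebra decomposes uniquely as the direct sum of simple ideals, one per connected component of its Dynkin diagram, so g ≅ B_6 ⊕ C_4 (dimension 78 + 36 = 114).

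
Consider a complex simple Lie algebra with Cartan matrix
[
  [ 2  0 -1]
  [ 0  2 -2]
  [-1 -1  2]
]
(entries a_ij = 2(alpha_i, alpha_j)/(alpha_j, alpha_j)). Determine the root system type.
C_3 (sp(6))

The matrix has rank 3 with 2's on the diagonal. Reading the off-diagonal entries as Dynkin edges (a single edge where a_ij = a_ji = -1; a double or triple edge where a_ij * a_ji = 2 or 3), the diagram is a chain of 3 nodes with a double edge at one end; the terminal node there is the unique long simple root (C_3). One simple-root ordering that puts it in standard form is (alpha_1, alpha_3, alpha_2). So the algebra is type C_3, i.e. sp(6).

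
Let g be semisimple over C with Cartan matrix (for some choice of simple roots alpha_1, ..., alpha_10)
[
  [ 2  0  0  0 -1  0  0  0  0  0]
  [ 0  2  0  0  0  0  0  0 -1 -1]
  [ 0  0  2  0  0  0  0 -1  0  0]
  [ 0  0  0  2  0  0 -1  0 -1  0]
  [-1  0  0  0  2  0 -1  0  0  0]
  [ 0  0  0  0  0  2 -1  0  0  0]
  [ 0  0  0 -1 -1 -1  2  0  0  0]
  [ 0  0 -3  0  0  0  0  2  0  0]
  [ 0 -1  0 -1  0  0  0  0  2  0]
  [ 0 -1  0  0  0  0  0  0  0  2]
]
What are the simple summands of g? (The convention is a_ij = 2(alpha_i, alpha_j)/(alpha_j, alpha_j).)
E8 ⊕ G2

The diagram associated to this matrix has two connected components: the simple roots {alpha_1, alpha_2, alpha_4, alpha_5, alpha_6, alpha_7, alpha_9, alpha_10} form a chain of 7 nodes with one extra node attached to the third node from one end (E_8), and {alpha_3, alpha_8} form two nodes joined by a triple edge (G_2). A semisimple Lie algebra decomposes uniquely as the direct sum of simple ideals, one per connected component of its Dynkin diagram, so g ≅ E_8 ⊕ G_2 (dimension 248 + 14 = 262).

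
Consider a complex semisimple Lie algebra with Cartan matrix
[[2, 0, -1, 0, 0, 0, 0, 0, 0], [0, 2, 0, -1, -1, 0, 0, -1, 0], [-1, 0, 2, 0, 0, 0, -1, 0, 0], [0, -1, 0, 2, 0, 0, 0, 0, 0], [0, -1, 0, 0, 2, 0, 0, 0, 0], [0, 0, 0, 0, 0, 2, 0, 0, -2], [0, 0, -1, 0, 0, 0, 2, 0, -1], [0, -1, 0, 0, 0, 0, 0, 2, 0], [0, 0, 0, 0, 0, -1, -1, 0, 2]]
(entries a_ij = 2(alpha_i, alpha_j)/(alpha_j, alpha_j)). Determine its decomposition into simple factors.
The diagram associated to this matrix has two connected components: the simple roots {alpha_1, alpha_3, alpha_6, alpha_7, alpha_9} form a chain of 5 nodes with a double edge at one end; the terminal node there is the unique long simple root (C_5), and {alpha_2, alpha_4, alpha_5, alpha_8} form a chain of 2 nodes with a fork of two nodes at one end (D_4). A semisimple Lie algebra decomposes uniquely as the direct sum of simple ideals, one per connected component of its Dynkin diagram, so g ≅ C_5 ⊕ D_4 (dimension 55 + 28 = 83).

C5 ⊕ D4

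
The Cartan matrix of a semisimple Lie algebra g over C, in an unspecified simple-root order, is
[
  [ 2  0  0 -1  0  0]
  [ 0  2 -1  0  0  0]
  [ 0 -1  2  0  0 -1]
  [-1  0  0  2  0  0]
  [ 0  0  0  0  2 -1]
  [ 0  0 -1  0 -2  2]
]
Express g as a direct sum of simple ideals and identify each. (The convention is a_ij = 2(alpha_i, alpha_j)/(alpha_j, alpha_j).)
The diagram associated to this matrix has two connected components: the simple roots {alpha_1, alpha_4} form a chain of 2 nodes with single edges (A_2), and {alpha_2, alpha_3, alpha_5, alpha_6} form a chain of 4 nodes with a double edge at one end; the terminal node there is the unique short simple root (B_4). A semisimple Lie algebra decomposes uniquely as the direct sum of simple ideals, one per connected component of its Dynkin diagram, so g ≅ A_2 ⊕ B_4 (dimension 8 + 36 = 44).

A_2 ⊕ B_4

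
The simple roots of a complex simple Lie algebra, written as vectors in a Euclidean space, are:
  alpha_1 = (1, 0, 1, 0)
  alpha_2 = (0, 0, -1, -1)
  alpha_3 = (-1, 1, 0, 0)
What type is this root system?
Compute the Cartan integers a_ij = 2(alpha_i, alpha_j)/(alpha_j, alpha_j); the resulting 3x3 Cartan matrix is
[[2, -1, -1], [-1, 2, 0], [-1, 0, 2]].
All simple roots have the same length, so the diagram is simply laced. The associated Dynkin diagram is a chain of 3 nodes with single edges (A_3), so the type is A_3 (the algebra sl(4)).

A3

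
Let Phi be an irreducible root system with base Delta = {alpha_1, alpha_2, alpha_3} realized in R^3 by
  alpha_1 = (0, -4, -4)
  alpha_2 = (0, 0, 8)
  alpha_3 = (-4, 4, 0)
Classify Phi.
type C_3

Compute the Cartan integers a_ij = 2(alpha_i, alpha_j)/(alpha_j, alpha_j); the resulting 3x3 Cartan matrix is
[[2, -1, -1], [-2, 2, 0], [-1, 0, 2]].
The roots have two lengths (squared-length ratio 2:1); the short ones are alpha_{1,3}. The associated Dynkin diagram is a chain of 3 nodes with a double edge at one end; the terminal node there is the unique long simple root (C_3), so the type is C_3 (the algebra sp(6)).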